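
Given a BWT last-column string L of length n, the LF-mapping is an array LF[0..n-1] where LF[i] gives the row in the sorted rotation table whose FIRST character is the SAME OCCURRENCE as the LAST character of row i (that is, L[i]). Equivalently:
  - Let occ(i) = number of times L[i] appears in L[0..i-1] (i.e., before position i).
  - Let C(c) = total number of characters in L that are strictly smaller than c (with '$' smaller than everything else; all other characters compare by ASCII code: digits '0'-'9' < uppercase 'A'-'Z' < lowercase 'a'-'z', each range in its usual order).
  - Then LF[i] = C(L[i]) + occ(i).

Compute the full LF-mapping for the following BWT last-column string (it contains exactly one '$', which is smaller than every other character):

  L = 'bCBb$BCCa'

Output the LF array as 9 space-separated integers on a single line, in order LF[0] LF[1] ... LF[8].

Answer: 7 3 1 8 0 2 4 5 6

Derivation:
Char counts: '$':1, 'B':2, 'C':3, 'a':1, 'b':2
C (first-col start): C('$')=0, C('B')=1, C('C')=3, C('a')=6, C('b')=7
L[0]='b': occ=0, LF[0]=C('b')+0=7+0=7
L[1]='C': occ=0, LF[1]=C('C')+0=3+0=3
L[2]='B': occ=0, LF[2]=C('B')+0=1+0=1
L[3]='b': occ=1, LF[3]=C('b')+1=7+1=8
L[4]='$': occ=0, LF[4]=C('$')+0=0+0=0
L[5]='B': occ=1, LF[5]=C('B')+1=1+1=2
L[6]='C': occ=1, LF[6]=C('C')+1=3+1=4
L[7]='C': occ=2, LF[7]=C('C')+2=3+2=5
L[8]='a': occ=0, LF[8]=C('a')+0=6+0=6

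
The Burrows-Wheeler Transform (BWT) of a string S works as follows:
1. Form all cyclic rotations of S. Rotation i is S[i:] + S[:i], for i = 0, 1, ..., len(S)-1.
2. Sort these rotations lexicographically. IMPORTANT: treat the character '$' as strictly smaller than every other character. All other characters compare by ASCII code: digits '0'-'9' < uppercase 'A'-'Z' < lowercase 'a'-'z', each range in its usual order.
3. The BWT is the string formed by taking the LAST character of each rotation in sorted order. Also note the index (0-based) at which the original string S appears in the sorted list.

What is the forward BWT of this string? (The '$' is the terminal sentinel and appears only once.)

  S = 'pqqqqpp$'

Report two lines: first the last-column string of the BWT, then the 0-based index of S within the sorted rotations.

All 8 rotations (rotation i = S[i:]+S[:i]):
  rot[0] = pqqqqpp$
  rot[1] = qqqqpp$p
  rot[2] = qqqpp$pq
  rot[3] = qqpp$pqq
  rot[4] = qpp$pqqq
  rot[5] = pp$pqqqq
  rot[6] = p$pqqqqp
  rot[7] = $pqqqqpp
Sorted (with $ < everything):
  sorted[0] = $pqqqqpp  (last char: 'p')
  sorted[1] = p$pqqqqp  (last char: 'p')
  sorted[2] = pp$pqqqq  (last char: 'q')
  sorted[3] = pqqqqpp$  (last char: '$')
  sorted[4] = qpp$pqqq  (last char: 'q')
  sorted[5] = qqpp$pqq  (last char: 'q')
  sorted[6] = qqqpp$pq  (last char: 'q')
  sorted[7] = qqqqpp$p  (last char: 'p')
Last column: ppq$qqqp
Original string S is at sorted index 3

Answer: ppq$qqqp
3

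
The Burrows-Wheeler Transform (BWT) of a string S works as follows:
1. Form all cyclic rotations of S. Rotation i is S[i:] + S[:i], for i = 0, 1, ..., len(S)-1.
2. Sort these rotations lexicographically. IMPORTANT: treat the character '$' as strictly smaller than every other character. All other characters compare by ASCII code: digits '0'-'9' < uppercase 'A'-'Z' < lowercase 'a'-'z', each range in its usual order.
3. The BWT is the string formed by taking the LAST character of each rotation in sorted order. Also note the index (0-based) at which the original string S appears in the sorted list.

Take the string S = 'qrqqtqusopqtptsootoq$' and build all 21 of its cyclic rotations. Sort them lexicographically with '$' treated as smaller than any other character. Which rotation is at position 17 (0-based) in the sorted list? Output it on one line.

Answer: tptsootoq$qrqqtqusopq

Derivation:
All 21 rotations (rotation i = S[i:]+S[:i]):
  rot[0] = qrqqtqusopqtptsootoq$
  rot[1] = rqqtqusopqtptsootoq$q
  rot[2] = qqtqusopqtptsootoq$qr
  rot[3] = qtqusopqtptsootoq$qrq
  rot[4] = tqusopqtptsootoq$qrqq
  rot[5] = qusopqtptsootoq$qrqqt
  rot[6] = usopqtptsootoq$qrqqtq
  rot[7] = sopqtptsootoq$qrqqtqu
  rot[8] = opqtptsootoq$qrqqtqus
  rot[9] = pqtptsootoq$qrqqtquso
  rot[10] = qtptsootoq$qrqqtqusop
  rot[11] = tptsootoq$qrqqtqusopq
  rot[12] = ptsootoq$qrqqtqusopqt
  rot[13] = tsootoq$qrqqtqusopqtp
  rot[14] = sootoq$qrqqtqusopqtpt
  rot[15] = ootoq$qrqqtqusopqtpts
  rot[16] = otoq$qrqqtqusopqtptso
  rot[17] = toq$qrqqtqusopqtptsoo
  rot[18] = oq$qrqqtqusopqtptsoot
  rot[19] = q$qrqqtqusopqtptsooto
  rot[20] = $qrqqtqusopqtptsootoq
Sorted (with $ < everything):
  sorted[0] = $qrqqtqusopqtptsootoq
  sorted[1] = ootoq$qrqqtqusopqtpts
  sorted[2] = opqtptsootoq$qrqqtqus
  sorted[3] = oq$qrqqtqusopqtptsoot
  sorted[4] = otoq$qrqqtqusopqtptso
  sorted[5] = pqtptsootoq$qrqqtquso
  sorted[6] = ptsootoq$qrqqtqusopqt
  sorted[7] = q$qrqqtqusopqtptsooto
  sorted[8] = qqtqusopqtptsootoq$qr
  sorted[9] = qrqqtqusopqtptsootoq$
  sorted[10] = qtptsootoq$qrqqtqusop
  sorted[11] = qtqusopqtptsootoq$qrq
  sorted[12] = qusopqtptsootoq$qrqqt
  sorted[13] = rqqtqusopqtptsootoq$q
  sorted[14] = sootoq$qrqqtqusopqtpt
  sorted[15] = sopqtptsootoq$qrqqtqu
  sorted[16] = toq$qrqqtqusopqtptsoo
  sorted[17] = tptsootoq$qrqqtqusopq
  sorted[18] = tqusopqtptsootoq$qrqq
  sorted[19] = tsootoq$qrqqtqusopqtp
  sorted[20] = usopqtptsootoq$qrqqtq
sorted[17] = tptsootoq$qrqqtqusopq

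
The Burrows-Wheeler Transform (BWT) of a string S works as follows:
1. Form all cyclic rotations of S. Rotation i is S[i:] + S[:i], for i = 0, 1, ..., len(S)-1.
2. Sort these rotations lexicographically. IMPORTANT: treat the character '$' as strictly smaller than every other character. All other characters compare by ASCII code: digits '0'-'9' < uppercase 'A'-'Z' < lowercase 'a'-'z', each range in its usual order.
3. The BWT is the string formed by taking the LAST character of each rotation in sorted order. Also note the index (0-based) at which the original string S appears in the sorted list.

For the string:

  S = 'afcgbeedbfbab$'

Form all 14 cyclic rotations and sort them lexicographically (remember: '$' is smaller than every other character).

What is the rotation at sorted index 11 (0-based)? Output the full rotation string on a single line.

Answer: fbab$afcgbeedb

Derivation:
All 14 rotations (rotation i = S[i:]+S[:i]):
  rot[0] = afcgbeedbfbab$
  rot[1] = fcgbeedbfbab$a
  rot[2] = cgbeedbfbab$af
  rot[3] = gbeedbfbab$afc
  rot[4] = beedbfbab$afcg
  rot[5] = eedbfbab$afcgb
  rot[6] = edbfbab$afcgbe
  rot[7] = dbfbab$afcgbee
  rot[8] = bfbab$afcgbeed
  rot[9] = fbab$afcgbeedb
  rot[10] = bab$afcgbeedbf
  rot[11] = ab$afcgbeedbfb
  rot[12] = b$afcgbeedbfba
  rot[13] = $afcgbeedbfbab
Sorted (with $ < everything):
  sorted[0] = $afcgbeedbfbab
  sorted[1] = ab$afcgbeedbfb
  sorted[2] = afcgbeedbfbab$
  sorted[3] = b$afcgbeedbfba
  sorted[4] = bab$afcgbeedbf
  sorted[5] = beedbfbab$afcg
  sorted[6] = bfbab$afcgbeed
  sorted[7] = cgbeedbfbab$af
  sorted[8] = dbfbab$afcgbee
  sorted[9] = edbfbab$afcgbe
  sorted[10] = eedbfbab$afcgb
  sorted[11] = fbab$afcgbeedb
  sorted[12] = fcgbeedbfbab$a
  sorted[13] = gbeedbfbab$afc
sorted[11] = fbab$afcgbeedb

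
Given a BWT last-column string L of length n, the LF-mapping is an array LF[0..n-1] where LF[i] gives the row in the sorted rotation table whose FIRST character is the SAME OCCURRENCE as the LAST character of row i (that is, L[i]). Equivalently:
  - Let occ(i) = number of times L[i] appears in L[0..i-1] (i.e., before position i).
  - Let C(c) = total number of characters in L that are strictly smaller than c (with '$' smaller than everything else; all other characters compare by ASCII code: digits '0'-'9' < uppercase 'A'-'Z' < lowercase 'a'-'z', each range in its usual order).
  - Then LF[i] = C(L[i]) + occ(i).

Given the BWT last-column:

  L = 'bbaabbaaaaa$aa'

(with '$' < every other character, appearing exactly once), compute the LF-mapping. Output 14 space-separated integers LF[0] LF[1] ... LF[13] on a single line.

Char counts: '$':1, 'a':9, 'b':4
C (first-col start): C('$')=0, C('a')=1, C('b')=10
L[0]='b': occ=0, LF[0]=C('b')+0=10+0=10
L[1]='b': occ=1, LF[1]=C('b')+1=10+1=11
L[2]='a': occ=0, LF[2]=C('a')+0=1+0=1
L[3]='a': occ=1, LF[3]=C('a')+1=1+1=2
L[4]='b': occ=2, LF[4]=C('b')+2=10+2=12
L[5]='b': occ=3, LF[5]=C('b')+3=10+3=13
L[6]='a': occ=2, LF[6]=C('a')+2=1+2=3
L[7]='a': occ=3, LF[7]=C('a')+3=1+3=4
L[8]='a': occ=4, LF[8]=C('a')+4=1+4=5
L[9]='a': occ=5, LF[9]=C('a')+5=1+5=6
L[10]='a': occ=6, LF[10]=C('a')+6=1+6=7
L[11]='$': occ=0, LF[11]=C('$')+0=0+0=0
L[12]='a': occ=7, LF[12]=C('a')+7=1+7=8
L[13]='a': occ=8, LF[13]=C('a')+8=1+8=9

Answer: 10 11 1 2 12 13 3 4 5 6 7 0 8 9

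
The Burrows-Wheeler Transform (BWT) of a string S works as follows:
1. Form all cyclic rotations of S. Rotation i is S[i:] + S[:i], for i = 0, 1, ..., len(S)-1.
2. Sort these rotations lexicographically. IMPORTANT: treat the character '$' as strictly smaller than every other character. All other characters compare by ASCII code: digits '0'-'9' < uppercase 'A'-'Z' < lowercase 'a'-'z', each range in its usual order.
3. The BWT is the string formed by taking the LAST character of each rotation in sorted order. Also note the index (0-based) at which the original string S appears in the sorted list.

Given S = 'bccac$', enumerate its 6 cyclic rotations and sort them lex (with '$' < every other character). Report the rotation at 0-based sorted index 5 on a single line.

Answer: ccac$b

Derivation:
All 6 rotations (rotation i = S[i:]+S[:i]):
  rot[0] = bccac$
  rot[1] = ccac$b
  rot[2] = cac$bc
  rot[3] = ac$bcc
  rot[4] = c$bcca
  rot[5] = $bccac
Sorted (with $ < everything):
  sorted[0] = $bccac
  sorted[1] = ac$bcc
  sorted[2] = bccac$
  sorted[3] = c$bcca
  sorted[4] = cac$bc
  sorted[5] = ccac$b
sorted[5] = ccac$b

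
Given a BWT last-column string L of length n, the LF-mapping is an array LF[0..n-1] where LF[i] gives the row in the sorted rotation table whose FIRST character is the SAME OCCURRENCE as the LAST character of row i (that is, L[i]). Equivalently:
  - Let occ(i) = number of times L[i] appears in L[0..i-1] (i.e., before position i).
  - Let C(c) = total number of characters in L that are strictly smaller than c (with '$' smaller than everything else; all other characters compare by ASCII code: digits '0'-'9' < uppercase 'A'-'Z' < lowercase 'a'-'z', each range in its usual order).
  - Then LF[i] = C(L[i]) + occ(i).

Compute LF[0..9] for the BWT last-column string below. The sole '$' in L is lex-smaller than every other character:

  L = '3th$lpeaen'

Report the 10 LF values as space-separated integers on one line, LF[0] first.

Char counts: '$':1, '3':1, 'a':1, 'e':2, 'h':1, 'l':1, 'n':1, 'p':1, 't':1
C (first-col start): C('$')=0, C('3')=1, C('a')=2, C('e')=3, C('h')=5, C('l')=6, C('n')=7, C('p')=8, C('t')=9
L[0]='3': occ=0, LF[0]=C('3')+0=1+0=1
L[1]='t': occ=0, LF[1]=C('t')+0=9+0=9
L[2]='h': occ=0, LF[2]=C('h')+0=5+0=5
L[3]='$': occ=0, LF[3]=C('$')+0=0+0=0
L[4]='l': occ=0, LF[4]=C('l')+0=6+0=6
L[5]='p': occ=0, LF[5]=C('p')+0=8+0=8
L[6]='e': occ=0, LF[6]=C('e')+0=3+0=3
L[7]='a': occ=0, LF[7]=C('a')+0=2+0=2
L[8]='e': occ=1, LF[8]=C('e')+1=3+1=4
L[9]='n': occ=0, LF[9]=C('n')+0=7+0=7

Answer: 1 9 5 0 6 8 3 2 4 7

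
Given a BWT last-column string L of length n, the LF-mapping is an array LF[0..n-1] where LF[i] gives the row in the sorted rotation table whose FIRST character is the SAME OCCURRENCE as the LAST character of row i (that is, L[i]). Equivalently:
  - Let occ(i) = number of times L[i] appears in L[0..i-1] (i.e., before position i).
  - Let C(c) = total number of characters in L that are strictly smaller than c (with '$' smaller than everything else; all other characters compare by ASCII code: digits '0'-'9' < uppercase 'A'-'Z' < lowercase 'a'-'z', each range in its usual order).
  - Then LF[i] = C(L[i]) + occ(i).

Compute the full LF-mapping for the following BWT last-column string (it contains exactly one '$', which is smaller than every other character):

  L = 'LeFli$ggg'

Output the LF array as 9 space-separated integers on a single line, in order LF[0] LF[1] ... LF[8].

Char counts: '$':1, 'F':1, 'L':1, 'e':1, 'g':3, 'i':1, 'l':1
C (first-col start): C('$')=0, C('F')=1, C('L')=2, C('e')=3, C('g')=4, C('i')=7, C('l')=8
L[0]='L': occ=0, LF[0]=C('L')+0=2+0=2
L[1]='e': occ=0, LF[1]=C('e')+0=3+0=3
L[2]='F': occ=0, LF[2]=C('F')+0=1+0=1
L[3]='l': occ=0, LF[3]=C('l')+0=8+0=8
L[4]='i': occ=0, LF[4]=C('i')+0=7+0=7
L[5]='$': occ=0, LF[5]=C('$')+0=0+0=0
L[6]='g': occ=0, LF[6]=C('g')+0=4+0=4
L[7]='g': occ=1, LF[7]=C('g')+1=4+1=5
L[8]='g': occ=2, LF[8]=C('g')+2=4+2=6

Answer: 2 3 1 8 7 0 4 5 6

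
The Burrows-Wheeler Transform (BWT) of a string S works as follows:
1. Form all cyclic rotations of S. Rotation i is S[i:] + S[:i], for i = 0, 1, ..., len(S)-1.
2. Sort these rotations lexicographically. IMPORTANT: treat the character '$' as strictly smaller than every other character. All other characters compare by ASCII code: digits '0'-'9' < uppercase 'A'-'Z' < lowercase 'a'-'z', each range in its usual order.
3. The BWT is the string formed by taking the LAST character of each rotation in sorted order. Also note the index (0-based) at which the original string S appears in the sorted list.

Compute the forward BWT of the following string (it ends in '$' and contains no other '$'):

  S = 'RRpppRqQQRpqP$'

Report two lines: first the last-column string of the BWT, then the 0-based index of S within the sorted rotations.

Answer: PqqQ$RQpppRRpR
4

Derivation:
All 14 rotations (rotation i = S[i:]+S[:i]):
  rot[0] = RRpppRqQQRpqP$
  rot[1] = RpppRqQQRpqP$R
  rot[2] = pppRqQQRpqP$RR
  rot[3] = ppRqQQRpqP$RRp
  rot[4] = pRqQQRpqP$RRpp
  rot[5] = RqQQRpqP$RRppp
  rot[6] = qQQRpqP$RRpppR
  rot[7] = QQRpqP$RRpppRq
  rot[8] = QRpqP$RRpppRqQ
  rot[9] = RpqP$RRpppRqQQ
  rot[10] = pqP$RRpppRqQQR
  rot[11] = qP$RRpppRqQQRp
  rot[12] = P$RRpppRqQQRpq
  rot[13] = $RRpppRqQQRpqP
Sorted (with $ < everything):
  sorted[0] = $RRpppRqQQRpqP  (last char: 'P')
  sorted[1] = P$RRpppRqQQRpq  (last char: 'q')
  sorted[2] = QQRpqP$RRpppRq  (last char: 'q')
  sorted[3] = QRpqP$RRpppRqQ  (last char: 'Q')
  sorted[4] = RRpppRqQQRpqP$  (last char: '$')
  sorted[5] = RpppRqQQRpqP$R  (last char: 'R')
  sorted[6] = RpqP$RRpppRqQQ  (last char: 'Q')
  sorted[7] = RqQQRpqP$RRppp  (last char: 'p')
  sorted[8] = pRqQQRpqP$RRpp  (last char: 'p')
  sorted[9] = ppRqQQRpqP$RRp  (last char: 'p')
  sorted[10] = pppRqQQRpqP$RR  (last char: 'R')
  sorted[11] = pqP$RRpppRqQQR  (last char: 'R')
  sorted[12] = qP$RRpppRqQQRp  (last char: 'p')
  sorted[13] = qQQRpqP$RRpppR  (last char: 'R')
Last column: PqqQ$RQpppRRpR
Original string S is at sorted index 4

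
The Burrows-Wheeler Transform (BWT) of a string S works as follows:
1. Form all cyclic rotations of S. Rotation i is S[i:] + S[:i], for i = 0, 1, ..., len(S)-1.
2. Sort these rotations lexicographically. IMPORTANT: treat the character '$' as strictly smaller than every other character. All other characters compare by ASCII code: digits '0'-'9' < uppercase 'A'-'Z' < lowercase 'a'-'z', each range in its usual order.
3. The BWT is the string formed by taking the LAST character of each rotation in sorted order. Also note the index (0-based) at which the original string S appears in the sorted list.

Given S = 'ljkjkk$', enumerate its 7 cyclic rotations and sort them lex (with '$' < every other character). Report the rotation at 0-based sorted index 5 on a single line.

All 7 rotations (rotation i = S[i:]+S[:i]):
  rot[0] = ljkjkk$
  rot[1] = jkjkk$l
  rot[2] = kjkk$lj
  rot[3] = jkk$ljk
  rot[4] = kk$ljkj
  rot[5] = k$ljkjk
  rot[6] = $ljkjkk
Sorted (with $ < everything):
  sorted[0] = $ljkjkk
  sorted[1] = jkjkk$l
  sorted[2] = jkk$ljk
  sorted[3] = k$ljkjk
  sorted[4] = kjkk$lj
  sorted[5] = kk$ljkj
  sorted[6] = ljkjkk$
sorted[5] = kk$ljkj

Answer: kk$ljkj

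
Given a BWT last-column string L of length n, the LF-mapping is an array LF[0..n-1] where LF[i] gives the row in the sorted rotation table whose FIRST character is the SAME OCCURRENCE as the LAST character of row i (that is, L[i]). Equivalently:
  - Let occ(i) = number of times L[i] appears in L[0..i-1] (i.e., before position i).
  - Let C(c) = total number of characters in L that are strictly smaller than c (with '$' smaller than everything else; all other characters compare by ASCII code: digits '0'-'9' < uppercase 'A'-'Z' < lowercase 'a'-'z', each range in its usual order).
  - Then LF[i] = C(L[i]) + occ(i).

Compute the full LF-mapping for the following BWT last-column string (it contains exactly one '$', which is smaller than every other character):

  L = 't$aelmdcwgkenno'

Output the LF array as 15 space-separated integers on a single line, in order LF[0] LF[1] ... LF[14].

Answer: 13 0 1 4 8 9 3 2 14 6 7 5 10 11 12

Derivation:
Char counts: '$':1, 'a':1, 'c':1, 'd':1, 'e':2, 'g':1, 'k':1, 'l':1, 'm':1, 'n':2, 'o':1, 't':1, 'w':1
C (first-col start): C('$')=0, C('a')=1, C('c')=2, C('d')=3, C('e')=4, C('g')=6, C('k')=7, C('l')=8, C('m')=9, C('n')=10, C('o')=12, C('t')=13, C('w')=14
L[0]='t': occ=0, LF[0]=C('t')+0=13+0=13
L[1]='$': occ=0, LF[1]=C('$')+0=0+0=0
L[2]='a': occ=0, LF[2]=C('a')+0=1+0=1
L[3]='e': occ=0, LF[3]=C('e')+0=4+0=4
L[4]='l': occ=0, LF[4]=C('l')+0=8+0=8
L[5]='m': occ=0, LF[5]=C('m')+0=9+0=9
L[6]='d': occ=0, LF[6]=C('d')+0=3+0=3
L[7]='c': occ=0, LF[7]=C('c')+0=2+0=2
L[8]='w': occ=0, LF[8]=C('w')+0=14+0=14
L[9]='g': occ=0, LF[9]=C('g')+0=6+0=6
L[10]='k': occ=0, LF[10]=C('k')+0=7+0=7
L[11]='e': occ=1, LF[11]=C('e')+1=4+1=5
L[12]='n': occ=0, LF[12]=C('n')+0=10+0=10
L[13]='n': occ=1, LF[13]=C('n')+1=10+1=11
L[14]='o': occ=0, LF[14]=C('o')+0=12+0=12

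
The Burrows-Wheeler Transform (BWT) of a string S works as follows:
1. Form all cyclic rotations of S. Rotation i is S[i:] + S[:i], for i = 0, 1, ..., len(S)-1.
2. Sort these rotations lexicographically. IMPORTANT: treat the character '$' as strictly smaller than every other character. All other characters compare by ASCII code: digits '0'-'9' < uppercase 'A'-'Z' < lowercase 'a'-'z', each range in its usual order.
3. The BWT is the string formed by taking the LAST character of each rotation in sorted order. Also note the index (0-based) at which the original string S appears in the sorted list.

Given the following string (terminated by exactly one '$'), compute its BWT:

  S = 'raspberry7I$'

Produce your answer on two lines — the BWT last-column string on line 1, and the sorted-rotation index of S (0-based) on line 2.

All 12 rotations (rotation i = S[i:]+S[:i]):
  rot[0] = raspberry7I$
  rot[1] = aspberry7I$r
  rot[2] = spberry7I$ra
  rot[3] = pberry7I$ras
  rot[4] = berry7I$rasp
  rot[5] = erry7I$raspb
  rot[6] = rry7I$raspbe
  rot[7] = ry7I$raspber
  rot[8] = y7I$raspberr
  rot[9] = 7I$raspberry
  rot[10] = I$raspberry7
  rot[11] = $raspberry7I
Sorted (with $ < everything):
  sorted[0] = $raspberry7I  (last char: 'I')
  sorted[1] = 7I$raspberry  (last char: 'y')
  sorted[2] = I$raspberry7  (last char: '7')
  sorted[3] = aspberry7I$r  (last char: 'r')
  sorted[4] = berry7I$rasp  (last char: 'p')
  sorted[5] = erry7I$raspb  (last char: 'b')
  sorted[6] = pberry7I$ras  (last char: 's')
  sorted[7] = raspberry7I$  (last char: '$')
  sorted[8] = rry7I$raspbe  (last char: 'e')
  sorted[9] = ry7I$raspber  (last char: 'r')
  sorted[10] = spberry7I$ra  (last char: 'a')
  sorted[11] = y7I$raspberr  (last char: 'r')
Last column: Iy7rpbs$erar
Original string S is at sorted index 7

Answer: Iy7rpbs$erar
7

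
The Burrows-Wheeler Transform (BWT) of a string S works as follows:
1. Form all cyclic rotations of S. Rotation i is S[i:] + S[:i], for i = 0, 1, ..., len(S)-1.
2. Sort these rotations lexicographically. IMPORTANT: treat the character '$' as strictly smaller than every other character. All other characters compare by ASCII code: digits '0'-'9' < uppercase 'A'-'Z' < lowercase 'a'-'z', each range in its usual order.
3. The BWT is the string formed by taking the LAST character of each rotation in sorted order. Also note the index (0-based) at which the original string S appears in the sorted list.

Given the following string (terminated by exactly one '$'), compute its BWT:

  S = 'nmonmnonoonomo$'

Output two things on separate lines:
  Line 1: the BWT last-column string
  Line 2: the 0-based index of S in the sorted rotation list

Answer: onono$omomnmonn
5

Derivation:
All 15 rotations (rotation i = S[i:]+S[:i]):
  rot[0] = nmonmnonoonomo$
  rot[1] = monmnonoonomo$n
  rot[2] = onmnonoonomo$nm
  rot[3] = nmnonoonomo$nmo
  rot[4] = mnonoonomo$nmon
  rot[5] = nonoonomo$nmonm
  rot[6] = onoonomo$nmonmn
  rot[7] = noonomo$nmonmno
  rot[8] = oonomo$nmonmnon
  rot[9] = onomo$nmonmnono
  rot[10] = nomo$nmonmnonoo
  rot[11] = omo$nmonmnonoon
  rot[12] = mo$nmonmnonoono
  rot[13] = o$nmonmnonoonom
  rot[14] = $nmonmnonoonomo
Sorted (with $ < everything):
  sorted[0] = $nmonmnonoonomo  (last char: 'o')
  sorted[1] = mnonoonomo$nmon  (last char: 'n')
  sorted[2] = mo$nmonmnonoono  (last char: 'o')
  sorted[3] = monmnonoonomo$n  (last char: 'n')
  sorted[4] = nmnonoonomo$nmo  (last char: 'o')
  sorted[5] = nmonmnonoonomo$  (last char: '$')
  sorted[6] = nomo$nmonmnonoo  (last char: 'o')
  sorted[7] = nonoonomo$nmonm  (last char: 'm')
  sorted[8] = noonomo$nmonmno  (last char: 'o')
  sorted[9] = o$nmonmnonoonom  (last char: 'm')
  sorted[10] = omo$nmonmnonoon  (last char: 'n')
  sorted[11] = onmnonoonomo$nm  (last char: 'm')
  sorted[12] = onomo$nmonmnono  (last char: 'o')
  sorted[13] = onoonomo$nmonmn  (last char: 'n')
  sorted[14] = oonomo$nmonmnon  (last char: 'n')
Last column: onono$omomnmonn
Original string S is at sorted index 5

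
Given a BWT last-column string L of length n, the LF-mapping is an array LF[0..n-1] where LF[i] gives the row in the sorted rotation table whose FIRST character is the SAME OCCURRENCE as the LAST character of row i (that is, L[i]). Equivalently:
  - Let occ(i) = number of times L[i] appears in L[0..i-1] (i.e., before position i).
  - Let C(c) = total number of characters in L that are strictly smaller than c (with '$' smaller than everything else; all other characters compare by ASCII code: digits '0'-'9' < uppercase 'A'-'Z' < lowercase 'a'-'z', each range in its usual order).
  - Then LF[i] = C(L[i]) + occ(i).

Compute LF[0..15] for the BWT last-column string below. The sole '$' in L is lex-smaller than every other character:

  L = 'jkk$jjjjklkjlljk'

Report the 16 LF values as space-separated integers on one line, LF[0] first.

Answer: 1 8 9 0 2 3 4 5 10 13 11 6 14 15 7 12

Derivation:
Char counts: '$':1, 'j':7, 'k':5, 'l':3
C (first-col start): C('$')=0, C('j')=1, C('k')=8, C('l')=13
L[0]='j': occ=0, LF[0]=C('j')+0=1+0=1
L[1]='k': occ=0, LF[1]=C('k')+0=8+0=8
L[2]='k': occ=1, LF[2]=C('k')+1=8+1=9
L[3]='$': occ=0, LF[3]=C('$')+0=0+0=0
L[4]='j': occ=1, LF[4]=C('j')+1=1+1=2
L[5]='j': occ=2, LF[5]=C('j')+2=1+2=3
L[6]='j': occ=3, LF[6]=C('j')+3=1+3=4
L[7]='j': occ=4, LF[7]=C('j')+4=1+4=5
L[8]='k': occ=2, LF[8]=C('k')+2=8+2=10
L[9]='l': occ=0, LF[9]=C('l')+0=13+0=13
L[10]='k': occ=3, LF[10]=C('k')+3=8+3=11
L[11]='j': occ=5, LF[11]=C('j')+5=1+5=6
L[12]='l': occ=1, LF[12]=C('l')+1=13+1=14
L[13]='l': occ=2, LF[13]=C('l')+2=13+2=15
L[14]='j': occ=6, LF[14]=C('j')+6=1+6=7
L[15]='k': occ=4, LF[15]=C('k')+4=8+4=12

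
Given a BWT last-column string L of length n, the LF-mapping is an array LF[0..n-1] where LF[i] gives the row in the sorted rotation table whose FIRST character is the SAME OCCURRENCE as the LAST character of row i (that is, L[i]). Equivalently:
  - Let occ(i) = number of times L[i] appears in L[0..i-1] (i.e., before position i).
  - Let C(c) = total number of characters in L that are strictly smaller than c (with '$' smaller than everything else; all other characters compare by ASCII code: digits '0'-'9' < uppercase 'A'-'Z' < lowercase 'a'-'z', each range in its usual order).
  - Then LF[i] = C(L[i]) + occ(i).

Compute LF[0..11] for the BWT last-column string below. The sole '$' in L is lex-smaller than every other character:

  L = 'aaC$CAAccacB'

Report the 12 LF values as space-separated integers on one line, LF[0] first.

Answer: 6 7 4 0 5 1 2 9 10 8 11 3

Derivation:
Char counts: '$':1, 'A':2, 'B':1, 'C':2, 'a':3, 'c':3
C (first-col start): C('$')=0, C('A')=1, C('B')=3, C('C')=4, C('a')=6, C('c')=9
L[0]='a': occ=0, LF[0]=C('a')+0=6+0=6
L[1]='a': occ=1, LF[1]=C('a')+1=6+1=7
L[2]='C': occ=0, LF[2]=C('C')+0=4+0=4
L[3]='$': occ=0, LF[3]=C('$')+0=0+0=0
L[4]='C': occ=1, LF[4]=C('C')+1=4+1=5
L[5]='A': occ=0, LF[5]=C('A')+0=1+0=1
L[6]='A': occ=1, LF[6]=C('A')+1=1+1=2
L[7]='c': occ=0, LF[7]=C('c')+0=9+0=9
L[8]='c': occ=1, LF[8]=C('c')+1=9+1=10
L[9]='a': occ=2, LF[9]=C('a')+2=6+2=8
L[10]='c': occ=2, LF[10]=C('c')+2=9+2=11
L[11]='B': occ=0, LF[11]=C('B')+0=3+0=3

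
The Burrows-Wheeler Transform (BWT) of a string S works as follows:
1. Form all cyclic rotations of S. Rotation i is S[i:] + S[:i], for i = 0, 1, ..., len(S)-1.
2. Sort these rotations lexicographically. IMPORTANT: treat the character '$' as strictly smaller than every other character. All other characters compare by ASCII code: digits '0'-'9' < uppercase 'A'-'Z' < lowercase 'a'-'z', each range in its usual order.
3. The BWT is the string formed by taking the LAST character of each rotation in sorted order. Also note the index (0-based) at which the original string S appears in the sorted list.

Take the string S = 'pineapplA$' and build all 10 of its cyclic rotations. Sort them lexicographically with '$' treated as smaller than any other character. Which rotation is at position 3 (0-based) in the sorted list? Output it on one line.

All 10 rotations (rotation i = S[i:]+S[:i]):
  rot[0] = pineapplA$
  rot[1] = ineapplA$p
  rot[2] = neapplA$pi
  rot[3] = eapplA$pin
  rot[4] = applA$pine
  rot[5] = pplA$pinea
  rot[6] = plA$pineap
  rot[7] = lA$pineapp
  rot[8] = A$pineappl
  rot[9] = $pineapplA
Sorted (with $ < everything):
  sorted[0] = $pineapplA
  sorted[1] = A$pineappl
  sorted[2] = applA$pine
  sorted[3] = eapplA$pin
  sorted[4] = ineapplA$p
  sorted[5] = lA$pineapp
  sorted[6] = neapplA$pi
  sorted[7] = pineapplA$
  sorted[8] = plA$pineap
  sorted[9] = pplA$pinea
sorted[3] = eapplA$pin

Answer: eapplA$pin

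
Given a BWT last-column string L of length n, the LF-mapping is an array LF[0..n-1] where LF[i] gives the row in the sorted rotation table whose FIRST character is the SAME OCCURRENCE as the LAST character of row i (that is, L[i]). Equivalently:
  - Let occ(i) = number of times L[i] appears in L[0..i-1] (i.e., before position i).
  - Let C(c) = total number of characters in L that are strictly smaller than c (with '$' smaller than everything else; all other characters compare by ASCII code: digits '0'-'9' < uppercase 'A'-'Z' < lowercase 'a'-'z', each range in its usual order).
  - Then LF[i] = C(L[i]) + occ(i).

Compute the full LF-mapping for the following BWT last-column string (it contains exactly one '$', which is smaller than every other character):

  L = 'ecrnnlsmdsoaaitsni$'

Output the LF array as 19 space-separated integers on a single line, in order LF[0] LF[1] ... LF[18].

Answer: 5 3 14 10 11 8 15 9 4 16 13 1 2 6 18 17 12 7 0

Derivation:
Char counts: '$':1, 'a':2, 'c':1, 'd':1, 'e':1, 'i':2, 'l':1, 'm':1, 'n':3, 'o':1, 'r':1, 's':3, 't':1
C (first-col start): C('$')=0, C('a')=1, C('c')=3, C('d')=4, C('e')=5, C('i')=6, C('l')=8, C('m')=9, C('n')=10, C('o')=13, C('r')=14, C('s')=15, C('t')=18
L[0]='e': occ=0, LF[0]=C('e')+0=5+0=5
L[1]='c': occ=0, LF[1]=C('c')+0=3+0=3
L[2]='r': occ=0, LF[2]=C('r')+0=14+0=14
L[3]='n': occ=0, LF[3]=C('n')+0=10+0=10
L[4]='n': occ=1, LF[4]=C('n')+1=10+1=11
L[5]='l': occ=0, LF[5]=C('l')+0=8+0=8
L[6]='s': occ=0, LF[6]=C('s')+0=15+0=15
L[7]='m': occ=0, LF[7]=C('m')+0=9+0=9
L[8]='d': occ=0, LF[8]=C('d')+0=4+0=4
L[9]='s': occ=1, LF[9]=C('s')+1=15+1=16
L[10]='o': occ=0, LF[10]=C('o')+0=13+0=13
L[11]='a': occ=0, LF[11]=C('a')+0=1+0=1
L[12]='a': occ=1, LF[12]=C('a')+1=1+1=2
L[13]='i': occ=0, LF[13]=C('i')+0=6+0=6
L[14]='t': occ=0, LF[14]=C('t')+0=18+0=18
L[15]='s': occ=2, LF[15]=C('s')+2=15+2=17
L[16]='n': occ=2, LF[16]=C('n')+2=10+2=12
L[17]='i': occ=1, LF[17]=C('i')+1=6+1=7
L[18]='$': occ=0, LF[18]=C('$')+0=0+0=0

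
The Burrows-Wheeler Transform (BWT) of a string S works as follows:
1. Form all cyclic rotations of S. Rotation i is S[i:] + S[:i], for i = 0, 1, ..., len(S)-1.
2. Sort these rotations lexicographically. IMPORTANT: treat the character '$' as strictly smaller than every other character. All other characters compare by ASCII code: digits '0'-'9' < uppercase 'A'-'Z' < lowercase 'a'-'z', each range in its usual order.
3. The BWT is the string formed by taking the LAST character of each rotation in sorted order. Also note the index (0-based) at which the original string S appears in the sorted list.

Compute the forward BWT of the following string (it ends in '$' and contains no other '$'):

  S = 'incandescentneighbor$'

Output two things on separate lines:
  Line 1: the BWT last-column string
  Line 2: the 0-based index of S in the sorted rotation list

Answer: rchnsnncdige$iateboen
12

Derivation:
All 21 rotations (rotation i = S[i:]+S[:i]):
  rot[0] = incandescentneighbor$
  rot[1] = ncandescentneighbor$i
  rot[2] = candescentneighbor$in
  rot[3] = andescentneighbor$inc
  rot[4] = ndescentneighbor$inca
  rot[5] = descentneighbor$incan
  rot[6] = escentneighbor$incand
  rot[7] = scentneighbor$incande
  rot[8] = centneighbor$incandes
  rot[9] = entneighbor$incandesc
  rot[10] = ntneighbor$incandesce
  rot[11] = tneighbor$incandescen
  rot[12] = neighbor$incandescent
  rot[13] = eighbor$incandescentn
  rot[14] = ighbor$incandescentne
  rot[15] = ghbor$incandescentnei
  rot[16] = hbor$incandescentneig
  rot[17] = bor$incandescentneigh
  rot[18] = or$incandescentneighb
  rot[19] = r$incandescentneighbo
  rot[20] = $incandescentneighbor
Sorted (with $ < everything):
  sorted[0] = $incandescentneighbor  (last char: 'r')
  sorted[1] = andescentneighbor$inc  (last char: 'c')
  sorted[2] = bor$incandescentneigh  (last char: 'h')
  sorted[3] = candescentneighbor$in  (last char: 'n')
  sorted[4] = centneighbor$incandes  (last char: 's')
  sorted[5] = descentneighbor$incan  (last char: 'n')
  sorted[6] = eighbor$incandescentn  (last char: 'n')
  sorted[7] = entneighbor$incandesc  (last char: 'c')
  sorted[8] = escentneighbor$incand  (last char: 'd')
  sorted[9] = ghbor$incandescentnei  (last char: 'i')
  sorted[10] = hbor$incandescentneig  (last char: 'g')
  sorted[11] = ighbor$incandescentne  (last char: 'e')
  sorted[12] = incandescentneighbor$  (last char: '$')
  sorted[13] = ncandescentneighbor$i  (last char: 'i')
  sorted[14] = ndescentneighbor$inca  (last char: 'a')
  sorted[15] = neighbor$incandescent  (last char: 't')
  sorted[16] = ntneighbor$incandesce  (last char: 'e')
  sorted[17] = or$incandescentneighb  (last char: 'b')
  sorted[18] = r$incandescentneighbo  (last char: 'o')
  sorted[19] = scentneighbor$incande  (last char: 'e')
  sorted[20] = tneighbor$incandescen  (last char: 'n')
Last column: rchnsnncdige$iateboen
Original string S is at sorted index 12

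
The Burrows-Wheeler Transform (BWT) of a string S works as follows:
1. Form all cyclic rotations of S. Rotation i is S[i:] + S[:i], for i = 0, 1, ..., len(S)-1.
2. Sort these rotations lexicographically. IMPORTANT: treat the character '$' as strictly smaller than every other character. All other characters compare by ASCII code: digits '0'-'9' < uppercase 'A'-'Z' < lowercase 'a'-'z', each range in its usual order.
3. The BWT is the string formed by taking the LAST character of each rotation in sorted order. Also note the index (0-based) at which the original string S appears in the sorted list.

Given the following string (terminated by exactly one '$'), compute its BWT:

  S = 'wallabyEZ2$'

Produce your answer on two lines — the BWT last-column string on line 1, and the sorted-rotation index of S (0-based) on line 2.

All 11 rotations (rotation i = S[i:]+S[:i]):
  rot[0] = wallabyEZ2$
  rot[1] = allabyEZ2$w
  rot[2] = llabyEZ2$wa
  rot[3] = labyEZ2$wal
  rot[4] = abyEZ2$wall
  rot[5] = byEZ2$walla
  rot[6] = yEZ2$wallab
  rot[7] = EZ2$wallaby
  rot[8] = Z2$wallabyE
  rot[9] = 2$wallabyEZ
  rot[10] = $wallabyEZ2
Sorted (with $ < everything):
  sorted[0] = $wallabyEZ2  (last char: '2')
  sorted[1] = 2$wallabyEZ  (last char: 'Z')
  sorted[2] = EZ2$wallaby  (last char: 'y')
  sorted[3] = Z2$wallabyE  (last char: 'E')
  sorted[4] = abyEZ2$wall  (last char: 'l')
  sorted[5] = allabyEZ2$w  (last char: 'w')
  sorted[6] = byEZ2$walla  (last char: 'a')
  sorted[7] = labyEZ2$wal  (last char: 'l')
  sorted[8] = llabyEZ2$wa  (last char: 'a')
  sorted[9] = wallabyEZ2$  (last char: '$')
  sorted[10] = yEZ2$wallab  (last char: 'b')
Last column: 2ZyElwala$b
Original string S is at sorted index 9

Answer: 2ZyElwala$b
9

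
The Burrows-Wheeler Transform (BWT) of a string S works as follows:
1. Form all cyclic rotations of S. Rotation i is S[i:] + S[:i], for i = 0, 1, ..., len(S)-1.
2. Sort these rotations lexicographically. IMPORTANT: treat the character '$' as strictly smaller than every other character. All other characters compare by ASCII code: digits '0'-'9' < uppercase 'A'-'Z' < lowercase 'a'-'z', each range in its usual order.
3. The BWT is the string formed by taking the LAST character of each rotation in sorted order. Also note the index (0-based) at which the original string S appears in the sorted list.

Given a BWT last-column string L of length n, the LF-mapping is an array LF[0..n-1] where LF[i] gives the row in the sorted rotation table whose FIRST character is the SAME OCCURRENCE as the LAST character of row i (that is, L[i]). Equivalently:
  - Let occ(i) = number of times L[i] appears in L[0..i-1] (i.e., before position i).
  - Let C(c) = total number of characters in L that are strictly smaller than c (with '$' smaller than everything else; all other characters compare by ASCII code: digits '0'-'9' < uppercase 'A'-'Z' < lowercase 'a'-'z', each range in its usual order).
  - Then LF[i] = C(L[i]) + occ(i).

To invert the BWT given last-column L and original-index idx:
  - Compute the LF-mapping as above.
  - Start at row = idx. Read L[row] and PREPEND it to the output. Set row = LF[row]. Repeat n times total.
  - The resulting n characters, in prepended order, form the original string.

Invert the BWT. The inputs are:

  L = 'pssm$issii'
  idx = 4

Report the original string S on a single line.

Answer: mississip$

Derivation:
LF mapping: 5 6 7 4 0 1 8 9 2 3
Walk LF starting at row 4, prepending L[row]:
  step 1: row=4, L[4]='$', prepend. Next row=LF[4]=0
  step 2: row=0, L[0]='p', prepend. Next row=LF[0]=5
  step 3: row=5, L[5]='i', prepend. Next row=LF[5]=1
  step 4: row=1, L[1]='s', prepend. Next row=LF[1]=6
  step 5: row=6, L[6]='s', prepend. Next row=LF[6]=8
  step 6: row=8, L[8]='i', prepend. Next row=LF[8]=2
  step 7: row=2, L[2]='s', prepend. Next row=LF[2]=7
  step 8: row=7, L[7]='s', prepend. Next row=LF[7]=9
  step 9: row=9, L[9]='i', prepend. Next row=LF[9]=3
  step 10: row=3, L[3]='m', prepend. Next row=LF[3]=4
Reversed output: mississip$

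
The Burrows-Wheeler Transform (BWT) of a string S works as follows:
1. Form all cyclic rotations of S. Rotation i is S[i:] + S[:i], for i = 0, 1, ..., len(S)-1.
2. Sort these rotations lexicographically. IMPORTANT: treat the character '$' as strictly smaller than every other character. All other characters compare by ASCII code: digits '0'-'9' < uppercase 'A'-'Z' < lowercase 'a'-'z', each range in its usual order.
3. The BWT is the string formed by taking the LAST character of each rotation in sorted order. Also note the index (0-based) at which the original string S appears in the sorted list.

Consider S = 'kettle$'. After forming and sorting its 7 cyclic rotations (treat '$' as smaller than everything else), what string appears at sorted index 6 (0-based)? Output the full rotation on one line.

All 7 rotations (rotation i = S[i:]+S[:i]):
  rot[0] = kettle$
  rot[1] = ettle$k
  rot[2] = ttle$ke
  rot[3] = tle$ket
  rot[4] = le$kett
  rot[5] = e$kettl
  rot[6] = $kettle
Sorted (with $ < everything):
  sorted[0] = $kettle
  sorted[1] = e$kettl
  sorted[2] = ettle$k
  sorted[3] = kettle$
  sorted[4] = le$kett
  sorted[5] = tle$ket
  sorted[6] = ttle$ke
sorted[6] = ttle$ke

Answer: ttle$ke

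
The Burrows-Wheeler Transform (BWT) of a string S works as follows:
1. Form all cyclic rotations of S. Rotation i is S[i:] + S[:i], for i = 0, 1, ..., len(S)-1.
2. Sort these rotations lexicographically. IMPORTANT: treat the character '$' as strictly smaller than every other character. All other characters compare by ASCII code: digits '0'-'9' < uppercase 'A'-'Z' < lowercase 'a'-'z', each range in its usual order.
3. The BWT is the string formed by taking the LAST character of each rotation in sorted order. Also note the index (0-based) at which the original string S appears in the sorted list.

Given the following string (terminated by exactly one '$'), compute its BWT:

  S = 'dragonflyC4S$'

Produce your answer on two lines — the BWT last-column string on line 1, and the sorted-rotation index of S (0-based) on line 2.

Answer: SCy4r$nafogdl
5

Derivation:
All 13 rotations (rotation i = S[i:]+S[:i]):
  rot[0] = dragonflyC4S$
  rot[1] = ragonflyC4S$d
  rot[2] = agonflyC4S$dr
  rot[3] = gonflyC4S$dra
  rot[4] = onflyC4S$drag
  rot[5] = nflyC4S$drago
  rot[6] = flyC4S$dragon
  rot[7] = lyC4S$dragonf
  rot[8] = yC4S$dragonfl
  rot[9] = C4S$dragonfly
  rot[10] = 4S$dragonflyC
  rot[11] = S$dragonflyC4
  rot[12] = $dragonflyC4S
Sorted (with $ < everything):
  sorted[0] = $dragonflyC4S  (last char: 'S')
  sorted[1] = 4S$dragonflyC  (last char: 'C')
  sorted[2] = C4S$dragonfly  (last char: 'y')
  sorted[3] = S$dragonflyC4  (last char: '4')
  sorted[4] = agonflyC4S$dr  (last char: 'r')
  sorted[5] = dragonflyC4S$  (last char: '$')
  sorted[6] = flyC4S$dragon  (last char: 'n')
  sorted[7] = gonflyC4S$dra  (last char: 'a')
  sorted[8] = lyC4S$dragonf  (last char: 'f')
  sorted[9] = nflyC4S$drago  (last char: 'o')
  sorted[10] = onflyC4S$drag  (last char: 'g')
  sorted[11] = ragonflyC4S$d  (last char: 'd')
  sorted[12] = yC4S$dragonfl  (last char: 'l')
Last column: SCy4r$nafogdl
Original string S is at sorted index 5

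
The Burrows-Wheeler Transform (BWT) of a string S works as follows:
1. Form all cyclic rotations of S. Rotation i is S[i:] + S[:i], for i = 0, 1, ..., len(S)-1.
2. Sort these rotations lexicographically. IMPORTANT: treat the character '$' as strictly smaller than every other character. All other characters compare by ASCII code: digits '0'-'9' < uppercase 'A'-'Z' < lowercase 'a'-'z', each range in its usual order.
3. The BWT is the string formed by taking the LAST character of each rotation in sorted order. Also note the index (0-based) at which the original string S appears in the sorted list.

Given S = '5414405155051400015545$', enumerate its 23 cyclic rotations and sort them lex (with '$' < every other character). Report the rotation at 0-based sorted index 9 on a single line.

All 23 rotations (rotation i = S[i:]+S[:i]):
  rot[0] = 5414405155051400015545$
  rot[1] = 414405155051400015545$5
  rot[2] = 14405155051400015545$54
  rot[3] = 4405155051400015545$541
  rot[4] = 405155051400015545$5414
  rot[5] = 05155051400015545$54144
  rot[6] = 5155051400015545$541440
  rot[7] = 155051400015545$5414405
  rot[8] = 55051400015545$54144051
  rot[9] = 5051400015545$541440515
  rot[10] = 051400015545$5414405155
  rot[11] = 51400015545$54144051550
  rot[12] = 1400015545$541440515505
  rot[13] = 400015545$5414405155051
  rot[14] = 00015545$54144051550514
  rot[15] = 0015545$541440515505140
  rot[16] = 015545$5414405155051400
  rot[17] = 15545$54144051550514000
  rot[18] = 5545$541440515505140001
  rot[19] = 545$5414405155051400015
  rot[20] = 45$54144051550514000155
  rot[21] = 5$541440515505140001554
  rot[22] = $5414405155051400015545
Sorted (with $ < everything):
  sorted[0] = $5414405155051400015545
  sorted[1] = 00015545$54144051550514
  sorted[2] = 0015545$541440515505140
  sorted[3] = 015545$5414405155051400
  sorted[4] = 051400015545$5414405155
  sorted[5] = 05155051400015545$54144
  sorted[6] = 1400015545$541440515505
  sorted[7] = 14405155051400015545$54
  sorted[8] = 155051400015545$5414405
  sorted[9] = 15545$54144051550514000
  sorted[10] = 400015545$5414405155051
  sorted[11] = 405155051400015545$5414
  sorted[12] = 414405155051400015545$5
  sorted[13] = 4405155051400015545$541
  sorted[14] = 45$54144051550514000155
  sorted[15] = 5$541440515505140001554
  sorted[16] = 5051400015545$541440515
  sorted[17] = 51400015545$54144051550
  sorted[18] = 5155051400015545$541440
  sorted[19] = 5414405155051400015545$
  sorted[20] = 545$5414405155051400015
  sorted[21] = 55051400015545$54144051
  sorted[22] = 5545$541440515505140001
sorted[9] = 15545$54144051550514000

Answer: 15545$54144051550514000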